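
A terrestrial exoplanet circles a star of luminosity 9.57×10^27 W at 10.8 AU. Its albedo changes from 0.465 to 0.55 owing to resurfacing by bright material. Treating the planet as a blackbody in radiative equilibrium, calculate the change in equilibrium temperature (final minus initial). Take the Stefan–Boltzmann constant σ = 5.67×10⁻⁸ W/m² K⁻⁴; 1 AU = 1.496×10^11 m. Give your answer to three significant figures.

Orbital distance: d = 10.8 AU = 1.616×10^12 m.
S = L/(4πd²) = 291.7 W/m².
With α = 0.465, T₁ = 162.0 K.
With α = 0.55, T₂ = 155.1 K.
ΔT = T₂ − T₁ = -6.856 K.

-6.86 K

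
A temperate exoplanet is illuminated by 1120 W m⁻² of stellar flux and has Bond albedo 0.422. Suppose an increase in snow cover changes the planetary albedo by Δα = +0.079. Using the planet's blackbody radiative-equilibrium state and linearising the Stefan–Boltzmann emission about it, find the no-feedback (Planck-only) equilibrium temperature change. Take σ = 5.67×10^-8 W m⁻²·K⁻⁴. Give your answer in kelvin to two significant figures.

-7.9 kelvin

Reference equilibrium: T_e = [S(1−α)/(4σ)]^(1/4) = 231.1 K.
ΔF = −(S/4)Δα = −(1120/4)×(+0.079) = -22.12 W m⁻².
Linearising σT⁴ gives d(σT⁴)/dT = 4σT_e³ = 2.801 W m⁻² per K.
Hence the no-feedback warming is ΔF/(4σT_e³) = -7.90 K.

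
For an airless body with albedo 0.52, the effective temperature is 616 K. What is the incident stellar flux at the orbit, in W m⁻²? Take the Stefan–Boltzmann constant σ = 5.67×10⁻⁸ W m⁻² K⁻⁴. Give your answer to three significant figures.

68000 W m⁻²

Invert the energy balance for S: S = 4σT⁴/(1−α).
The emitted flux is σT⁴ = 8164 W m⁻².
S = 4·8164/0.48 = 68030 W m⁻².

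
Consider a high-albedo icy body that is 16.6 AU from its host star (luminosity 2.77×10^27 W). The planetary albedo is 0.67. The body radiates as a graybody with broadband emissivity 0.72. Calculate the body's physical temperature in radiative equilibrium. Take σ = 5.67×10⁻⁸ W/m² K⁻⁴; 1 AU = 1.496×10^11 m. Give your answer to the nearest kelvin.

Orbital distance: d = 16.6 AU = 2.483×10^12 m.
Flux at the orbit: S = L/(4πd²) = 2.77×10^27/(4π·(2.48×10^12)²) = 35.74 W/m².
The planet absorbs (1−α)S over its disc πR² and re-emits over 4πR², so the mean absorbed flux is (1−0.67)·35.74/4 = 2.949 W/m².
Equating to εσT⁴ with ε = 0.72: T = (2.949/0.72σ)^(1/4) = 92.19 K.

92 kelvin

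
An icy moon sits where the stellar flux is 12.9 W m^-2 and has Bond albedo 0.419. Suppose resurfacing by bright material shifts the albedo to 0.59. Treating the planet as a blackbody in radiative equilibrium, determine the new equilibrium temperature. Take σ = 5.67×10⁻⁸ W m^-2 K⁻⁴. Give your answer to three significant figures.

69.5 K

T₂ = [S(1−α₂)/(4σ)]^(1/4) = [12.90·0.41/(4σ)]^(1/4) = 69.49 K.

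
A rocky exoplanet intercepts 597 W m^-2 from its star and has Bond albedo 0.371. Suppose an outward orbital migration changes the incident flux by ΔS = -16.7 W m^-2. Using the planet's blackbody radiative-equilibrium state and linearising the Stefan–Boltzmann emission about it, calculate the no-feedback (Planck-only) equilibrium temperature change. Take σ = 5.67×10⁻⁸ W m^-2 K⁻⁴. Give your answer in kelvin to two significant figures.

Reference equilibrium: T_e = [S(1−α)/(4σ)]^(1/4) = 201.7 K.
Only a fraction (1−α) is absorbed and it's spread over 4πR², so ΔF = (1−α)ΔS/4 = -2.626 W m^-2.
The Planck feedback parameter is 4σT_e³ = 1.862 W m^-2/K.
Hence the no-feedback warming is ΔF/(4σT_e³) = -1.41 K.

-1.4 K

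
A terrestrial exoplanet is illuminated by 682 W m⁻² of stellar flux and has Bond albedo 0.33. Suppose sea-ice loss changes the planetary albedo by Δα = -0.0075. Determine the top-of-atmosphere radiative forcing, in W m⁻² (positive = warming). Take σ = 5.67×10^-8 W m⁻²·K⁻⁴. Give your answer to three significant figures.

1.28 W m⁻²

The change in absorbed flux is Δ[S(1−α)/4] = −SΔα/4 = 1.279 W m⁻².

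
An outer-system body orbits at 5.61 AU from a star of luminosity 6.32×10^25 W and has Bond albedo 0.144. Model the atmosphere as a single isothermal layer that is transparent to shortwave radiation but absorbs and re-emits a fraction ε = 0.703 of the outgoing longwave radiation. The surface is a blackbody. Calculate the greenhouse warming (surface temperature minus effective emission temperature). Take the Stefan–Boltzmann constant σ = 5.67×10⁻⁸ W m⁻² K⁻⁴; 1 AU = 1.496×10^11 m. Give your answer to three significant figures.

d = 5.61 × 1.496×10^11 m = 8.393×10^11 m.
Flux at the orbit: S = L/(4πd²) = 6.32×10^25/(4π·(8.39×10^11)²) = 7.140 W m⁻².
Effective emission temperature (TOA balance): σT_e⁴ = S(1−α)/4 = 1.528 W m⁻² → T_e = 72.05 K.
Surface balance with a leaky layer gives σT_s⁴ = σT_e⁴·2/(2−ε), so T_s = T_e·[2/(2−0.703)]^(1/4) = 80.29 K.
Greenhouse warming: T_s − T_e = 8.239 K.

8.24 K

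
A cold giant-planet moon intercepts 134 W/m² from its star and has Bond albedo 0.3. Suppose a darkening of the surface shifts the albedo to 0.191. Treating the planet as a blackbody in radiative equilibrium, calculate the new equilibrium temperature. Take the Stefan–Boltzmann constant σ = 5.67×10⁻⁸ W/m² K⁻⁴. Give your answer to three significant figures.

148 K

T₂ = [S(1−α₂)/(4σ)]^(1/4) = [134.0·0.809/(4σ)]^(1/4) = 147.9 K.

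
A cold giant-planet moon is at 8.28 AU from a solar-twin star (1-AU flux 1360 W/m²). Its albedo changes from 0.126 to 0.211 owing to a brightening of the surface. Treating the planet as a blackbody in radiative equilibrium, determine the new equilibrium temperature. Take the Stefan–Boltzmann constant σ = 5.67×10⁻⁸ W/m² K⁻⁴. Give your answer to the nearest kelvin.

91 K

Irradiance scales as 1/d², so S = 1360 W/m² × (1/8.28)² = 19.84 W/m².
With the new albedo, S(1−α₂)/4 = 3.913 W/m², so T₂ = 91.14 K.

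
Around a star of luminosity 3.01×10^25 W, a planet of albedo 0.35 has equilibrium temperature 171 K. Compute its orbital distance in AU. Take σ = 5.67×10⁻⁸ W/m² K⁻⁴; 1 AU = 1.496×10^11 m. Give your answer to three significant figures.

0.599 AU

The flux needed for this T is 4σT⁴/(1−0.35) = 298.3 W/m².
From L = 4πd²S, d = √(3.01×10^25/(4π·298.3)) = 8.960×10^10 m = 0.5989 AU.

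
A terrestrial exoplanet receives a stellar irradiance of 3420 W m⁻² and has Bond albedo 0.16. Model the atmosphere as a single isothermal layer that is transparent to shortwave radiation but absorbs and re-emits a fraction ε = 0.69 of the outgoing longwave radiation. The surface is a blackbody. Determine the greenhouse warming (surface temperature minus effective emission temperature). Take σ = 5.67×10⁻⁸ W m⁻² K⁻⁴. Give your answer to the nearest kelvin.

37 K

At the top of the atmosphere, σT_e⁴ = S(1−α)/4 = 718.2 W m⁻², giving T_e = 335.5 K.
The surface balance (absorbed SW + ε·downward IR = σT_s⁴) with T_a⁴ = T_s⁴/2 reduces to T_s = T_e·[2/(2−ε)]^¼ = 372.9 K.
Greenhouse warming: T_s − T_e = 37.43 K.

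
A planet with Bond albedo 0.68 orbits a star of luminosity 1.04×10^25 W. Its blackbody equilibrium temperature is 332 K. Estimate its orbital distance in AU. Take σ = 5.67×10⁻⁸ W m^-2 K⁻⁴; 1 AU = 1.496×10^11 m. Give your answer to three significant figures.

Required flux: S = 4σT⁴/(1−α) = 8611 W m^-2.
Then d = [L/(4πS)]^(1/2) = 9.804×10^9 m, i.e. 0.06553 AU.

0.0655 AU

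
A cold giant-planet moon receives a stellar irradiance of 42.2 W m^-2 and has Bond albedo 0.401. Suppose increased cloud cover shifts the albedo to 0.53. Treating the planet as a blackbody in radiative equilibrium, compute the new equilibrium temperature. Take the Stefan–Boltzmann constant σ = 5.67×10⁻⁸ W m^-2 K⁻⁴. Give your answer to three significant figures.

T₂ = [S(1−α₂)/(4σ)]^(1/4) = [42.20·0.47/(4σ)]^(1/4) = 96.70 K.

96.7 K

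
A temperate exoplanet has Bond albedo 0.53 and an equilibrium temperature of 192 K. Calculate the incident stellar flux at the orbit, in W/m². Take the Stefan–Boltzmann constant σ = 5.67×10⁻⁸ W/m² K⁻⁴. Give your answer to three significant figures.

Invert the energy balance for S: S = 4σT⁴/(1−α).
σT⁴ = 5.67×10⁻⁸·(192)⁴ = 77.05 W/m².
S = 4·77.05/0.47 = 655.8 W/m².

656 W/m²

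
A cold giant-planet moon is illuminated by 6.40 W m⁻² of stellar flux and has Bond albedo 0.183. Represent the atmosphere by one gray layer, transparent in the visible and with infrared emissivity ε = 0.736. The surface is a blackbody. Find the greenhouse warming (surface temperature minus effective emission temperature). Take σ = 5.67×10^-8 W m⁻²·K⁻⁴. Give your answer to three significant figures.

The planet radiates to space at T_e = [S(1−α)/(4σ)]^(1/4) = 69.29 K.
For a single slab of emissivity ε, T_s⁴ = 2T_e⁴/(2−ε); thus T_s = 69.29·(1.582)^(1/4) = 77.72 K.
The atmosphere warms the surface by 8.423 K.

8.42 kelvin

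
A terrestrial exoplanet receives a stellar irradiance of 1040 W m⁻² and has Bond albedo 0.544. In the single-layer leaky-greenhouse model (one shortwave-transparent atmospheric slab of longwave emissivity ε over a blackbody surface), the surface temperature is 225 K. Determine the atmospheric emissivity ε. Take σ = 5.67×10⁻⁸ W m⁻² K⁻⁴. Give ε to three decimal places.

0.368

Effective temperature: T_e = [S(1−α)/(4σ)]^(1/4) = 213.8 K.
Inverting T_s⁴ = 2T_e⁴/(2−ε): (T_e/T_s)⁴ = 0.8159, so ε = 2(1 − 0.8159) = 0.3682.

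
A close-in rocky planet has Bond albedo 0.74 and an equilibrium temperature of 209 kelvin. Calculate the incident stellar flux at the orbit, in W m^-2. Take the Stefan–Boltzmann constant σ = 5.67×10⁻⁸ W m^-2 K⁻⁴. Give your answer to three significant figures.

Invert the energy balance for S: S = 4σT⁴/(1−α).
σT⁴ = 5.67×10⁻⁸·(209)⁴ = 108.2 W m^-2.
S = 4·108.2/0.26 = 1664 W m^-2.

1660 W m^-2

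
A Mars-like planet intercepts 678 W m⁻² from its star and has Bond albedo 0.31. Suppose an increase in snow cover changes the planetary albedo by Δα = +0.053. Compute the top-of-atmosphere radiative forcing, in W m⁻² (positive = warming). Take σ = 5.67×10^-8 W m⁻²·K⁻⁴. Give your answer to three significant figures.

-8.98 W m⁻²

The change in absorbed flux is Δ[S(1−α)/4] = −SΔα/4 = -8.983 W m⁻².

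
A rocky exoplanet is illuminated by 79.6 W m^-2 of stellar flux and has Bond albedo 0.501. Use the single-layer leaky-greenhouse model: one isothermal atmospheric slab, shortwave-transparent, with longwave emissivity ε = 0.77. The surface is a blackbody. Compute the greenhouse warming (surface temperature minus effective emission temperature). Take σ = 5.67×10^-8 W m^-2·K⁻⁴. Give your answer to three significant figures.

At the top of the atmosphere, σT_e⁴ = S(1−α)/4 = 9.930 W m^-2, giving T_e = 115.0 K.
Surface balance with a leaky layer gives σT_s⁴ = σT_e⁴·2/(2−ε), so T_s = T_e·[2/(2−0.77)]^(1/4) = 129.9 K.
T_s − T_e = 129.9 − 115.0 = 14.87 K.

14.9 kelvin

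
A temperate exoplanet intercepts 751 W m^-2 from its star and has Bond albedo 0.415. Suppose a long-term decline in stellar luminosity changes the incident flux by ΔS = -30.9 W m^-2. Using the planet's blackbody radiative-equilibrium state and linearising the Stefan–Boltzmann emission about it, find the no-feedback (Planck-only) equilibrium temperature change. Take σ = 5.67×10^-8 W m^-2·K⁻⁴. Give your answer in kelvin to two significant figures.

Unperturbed T_e = [751.0·(1−0.415)/(4σ)]^¼ = 209.8 K.
Only a fraction (1−α) is absorbed and it's spread over 4πR², so ΔF = (1−α)ΔS/4 = -4.519 W m^-2.
Linearising σT⁴ gives d(σT⁴)/dT = 4σT_e³ = 2.094 W m^-2 per K.
Hence the no-feedback warming is ΔF/(4σT_e³) = -2.16 K.

-2.2 K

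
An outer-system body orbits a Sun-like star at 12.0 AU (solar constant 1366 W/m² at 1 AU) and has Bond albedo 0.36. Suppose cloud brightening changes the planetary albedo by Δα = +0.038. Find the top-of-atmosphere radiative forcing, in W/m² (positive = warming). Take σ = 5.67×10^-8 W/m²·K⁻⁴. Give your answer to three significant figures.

Flux at the orbit: S = 1366/(12.0)² = 9.486 W/m².
The change in absorbed flux is Δ[S(1−α)/4] = −SΔα/4 = -0.09012 W/m².

-0.0901 W/m²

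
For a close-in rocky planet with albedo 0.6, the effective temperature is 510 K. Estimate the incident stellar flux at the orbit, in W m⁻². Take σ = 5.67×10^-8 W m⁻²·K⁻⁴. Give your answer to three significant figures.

38400 W m⁻²

Invert the energy balance for S: S = 4σT⁴/(1−α).
σT⁴ = 5.67×10⁻⁸·(510)⁴ = 3836 W m⁻².
S = 4·3836/0.4 = 38360 W m⁻².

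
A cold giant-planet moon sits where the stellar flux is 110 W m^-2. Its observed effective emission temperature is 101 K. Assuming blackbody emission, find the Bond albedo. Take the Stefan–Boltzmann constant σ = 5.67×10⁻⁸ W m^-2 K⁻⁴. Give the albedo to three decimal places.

0.785

From σT⁴ = S(1−α)/4 we invert for α: 1−α = 4σT⁴/S.
σT⁴ = 5.900 W m^-2, so 4σT⁴ = 23.60 W m^-2.
Hence α = 1 − 23.60/110.0 = 0.7854.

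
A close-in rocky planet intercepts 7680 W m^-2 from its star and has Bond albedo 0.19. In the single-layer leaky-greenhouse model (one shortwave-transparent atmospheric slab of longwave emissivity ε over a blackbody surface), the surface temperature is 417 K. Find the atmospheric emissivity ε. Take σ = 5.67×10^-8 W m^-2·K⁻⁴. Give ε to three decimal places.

First, T_e = [7680·(1−0.19)/(4σ)]^(1/4) = 407.0 K.
Since (2−ε)/2 = (T_e/T_s)⁴ = 0.9071, ε = 0.1858.

0.186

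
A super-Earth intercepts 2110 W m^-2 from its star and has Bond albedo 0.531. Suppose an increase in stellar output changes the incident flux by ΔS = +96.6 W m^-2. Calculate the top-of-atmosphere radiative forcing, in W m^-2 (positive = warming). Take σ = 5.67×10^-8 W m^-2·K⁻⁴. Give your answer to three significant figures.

11.3 W m^-2

ΔF = Δ[S(1−α)]/4 = (1−0.531)·+96.6/4 = 11.33 W m^-2.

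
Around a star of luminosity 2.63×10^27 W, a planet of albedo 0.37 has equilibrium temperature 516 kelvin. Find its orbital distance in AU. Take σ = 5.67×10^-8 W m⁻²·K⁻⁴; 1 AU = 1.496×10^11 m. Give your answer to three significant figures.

0.605 AU

Required flux: S = 4σT⁴/(1−α) = 25520 W m⁻².
From L = 4πd²S, d = √(2.63×10^27/(4π·25520)) = 9.056×10^10 m = 0.6053 AU.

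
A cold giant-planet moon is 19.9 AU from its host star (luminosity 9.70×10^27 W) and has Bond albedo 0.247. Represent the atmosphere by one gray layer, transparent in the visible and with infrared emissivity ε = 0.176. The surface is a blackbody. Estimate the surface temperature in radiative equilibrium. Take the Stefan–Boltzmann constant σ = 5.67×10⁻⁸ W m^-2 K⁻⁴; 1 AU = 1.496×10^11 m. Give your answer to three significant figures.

133 K

d = 19.9 × 1.496×10^11 m = 2.977×10^12 m.
S = L/(4πd²) = 87.09 W m^-2.
The planet radiates to space at T_e = [S(1−α)/(4σ)]^(1/4) = 130.4 K.
The surface balance (absorbed SW + ε·downward IR = σT_s⁴) with T_a⁴ = T_s⁴/2 reduces to T_s = T_e·[2/(2−ε)]^¼ = 133.4 K.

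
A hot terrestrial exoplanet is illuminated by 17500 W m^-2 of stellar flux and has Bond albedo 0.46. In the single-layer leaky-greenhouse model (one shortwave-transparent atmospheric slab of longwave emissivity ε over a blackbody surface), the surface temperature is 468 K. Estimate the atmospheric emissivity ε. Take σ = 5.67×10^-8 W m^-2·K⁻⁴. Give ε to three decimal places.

0.263

Effective temperature: T_e = [S(1−α)/(4σ)]^(1/4) = 451.8 K.
Inverting T_s⁴ = 2T_e⁴/(2−ε): (T_e/T_s)⁴ = 0.8686, so ε = 2(1 − 0.8686) = 0.2629.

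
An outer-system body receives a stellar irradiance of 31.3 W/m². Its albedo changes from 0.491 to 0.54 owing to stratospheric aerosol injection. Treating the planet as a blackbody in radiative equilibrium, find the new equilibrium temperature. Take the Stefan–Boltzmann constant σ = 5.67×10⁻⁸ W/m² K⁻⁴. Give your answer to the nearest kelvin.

89 kelvin

With the new albedo, S(1−α₂)/4 = 3.599 W/m², so T₂ = 89.26 K.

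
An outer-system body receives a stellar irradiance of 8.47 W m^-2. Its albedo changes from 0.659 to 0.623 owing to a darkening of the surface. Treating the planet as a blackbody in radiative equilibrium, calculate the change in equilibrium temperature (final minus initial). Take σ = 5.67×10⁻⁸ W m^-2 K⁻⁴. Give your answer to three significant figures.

With α = 0.659, T₁ = 59.74 K.
After:  T₂ = [8.470·0.377/(4σ)]^(1/4) = 61.26 K.
Change: 61.26 − 59.74 = 1.518 K.

1.52 kelvin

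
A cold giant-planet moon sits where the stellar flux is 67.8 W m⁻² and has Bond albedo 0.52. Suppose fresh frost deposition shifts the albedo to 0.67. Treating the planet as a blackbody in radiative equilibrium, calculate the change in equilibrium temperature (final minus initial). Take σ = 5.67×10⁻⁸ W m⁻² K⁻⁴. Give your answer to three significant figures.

With α = 0.52, T₁ = 109.4 K.
Final:   T₂ = [S(1−0.67)/(4σ)]^(1/4) = 99.66 K.
Change: 99.66 − 109.4 = -9.787 K.

-9.79 K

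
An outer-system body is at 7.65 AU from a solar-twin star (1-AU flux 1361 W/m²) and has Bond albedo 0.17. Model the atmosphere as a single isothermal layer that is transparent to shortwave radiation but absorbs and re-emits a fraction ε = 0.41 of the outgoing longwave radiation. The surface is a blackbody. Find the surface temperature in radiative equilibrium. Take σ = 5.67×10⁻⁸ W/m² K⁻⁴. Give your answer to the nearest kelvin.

102 K

Irradiance scales as 1/d², so S = 1361 W/m² × (1/7.65)² = 23.26 W/m².
Effective emission temperature (TOA balance): σT_e⁴ = S(1−α)/4 = 4.826 W/m² → T_e = 96.05 K.
Surface balance with a leaky layer gives σT_s⁴ = σT_e⁴·2/(2−ε), so T_s = T_e·[2/(2−0.41)]^(1/4) = 101.7 K.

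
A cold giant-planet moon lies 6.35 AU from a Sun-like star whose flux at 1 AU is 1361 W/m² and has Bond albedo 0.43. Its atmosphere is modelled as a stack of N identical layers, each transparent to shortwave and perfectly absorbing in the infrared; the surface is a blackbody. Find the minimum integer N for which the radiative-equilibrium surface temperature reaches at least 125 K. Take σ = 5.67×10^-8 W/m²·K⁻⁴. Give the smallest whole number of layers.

Flux at the orbit: S = 1361/(6.35)² = 33.75 W/m².
The effective emission temperature is T_e = [S(1−α)/(4σ)]^¼ = 95.97 K.
Since T_s⁴ = (N+1)T_e⁴, we need N ≥ (T_s/T_e)⁴ − 1 = 1.878.
So N ≥ 1.878; the smallest integer is N = 2.

2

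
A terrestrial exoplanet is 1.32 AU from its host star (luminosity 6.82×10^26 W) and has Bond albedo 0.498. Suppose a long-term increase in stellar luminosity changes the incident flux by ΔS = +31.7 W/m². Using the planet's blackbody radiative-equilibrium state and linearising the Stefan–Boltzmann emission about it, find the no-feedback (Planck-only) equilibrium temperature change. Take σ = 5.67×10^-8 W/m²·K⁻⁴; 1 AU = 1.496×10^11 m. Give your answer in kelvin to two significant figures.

1.3 K

Orbital distance: d = 1.32 AU = 1.975×10^11 m.
Spreading L over a sphere of radius d: S = 6.82×10^26/(4π·1.97×10^11²) = 1392 W/m².
The baseline emission temperature is T_e = 235.6 K.
TOA radiative forcing: ΔF = (1−α)ΔS/4 = 0.502·(+31.7)/4 = 3.978 W/m².
Planck response: λ_P = 4σT_e³ = 4·5.67×10⁻⁸·(235.6)³ = 2.966 W/m²/K.
So ΔT₀ = 3.978/2.966 = 1.34 K.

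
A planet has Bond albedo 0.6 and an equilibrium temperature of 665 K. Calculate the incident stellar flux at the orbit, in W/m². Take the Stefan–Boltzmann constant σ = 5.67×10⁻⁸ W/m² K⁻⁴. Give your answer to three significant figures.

1.11×10^5 W/m²

From S(1−α)/4 = σT⁴: S = 4σT⁴/(1−α).
The emitted flux is σT⁴ = 11090 W/m².
So S = 4×11090/(1−0.6) = 1.109×10^5 W/m².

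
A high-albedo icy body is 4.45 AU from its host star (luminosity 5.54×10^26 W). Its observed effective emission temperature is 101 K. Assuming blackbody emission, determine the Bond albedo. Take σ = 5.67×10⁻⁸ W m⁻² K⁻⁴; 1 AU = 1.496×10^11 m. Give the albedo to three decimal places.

0.763

Orbital distance: d = 4.45 AU = 6.657×10^11 m.
S = L/(4πd²) = 99.48 W m⁻².
From σT⁴ = S(1−α)/4 we invert for α: 1−α = 4σT⁴/S.
4σT⁴ = 4·5.67×10⁻⁸·(101)⁴ = 23.60 W m⁻².
Hence α = 1 − 23.60/99.48 = 0.7627.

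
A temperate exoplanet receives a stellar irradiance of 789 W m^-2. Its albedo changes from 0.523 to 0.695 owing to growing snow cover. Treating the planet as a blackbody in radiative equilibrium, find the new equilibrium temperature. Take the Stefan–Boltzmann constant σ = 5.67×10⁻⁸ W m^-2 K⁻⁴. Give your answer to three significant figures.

180 kelvin

New equilibrium: T₂ = [(1−0.695)·789.0/(4σ)]^(1/4) = 180.5 K.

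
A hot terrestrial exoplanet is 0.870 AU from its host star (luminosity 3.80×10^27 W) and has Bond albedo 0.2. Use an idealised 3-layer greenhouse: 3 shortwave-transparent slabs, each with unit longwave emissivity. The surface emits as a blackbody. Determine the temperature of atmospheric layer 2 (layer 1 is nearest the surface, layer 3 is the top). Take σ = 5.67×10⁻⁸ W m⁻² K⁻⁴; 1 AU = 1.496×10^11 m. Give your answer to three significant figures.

d = 0.870 × 1.496×10^11 m = 1.302×10^11 m.
Spreading L over a sphere of radius d: S = 3.80×10^27/(4π·1.30×10^11²) = 17850 W m⁻².
Top-of-atmosphere balance: σT_e⁴ = S(1−α)/4 = 3570 W m⁻² → T_e = 500.9 K.
Each opaque layer satisfies 2T_j⁴ = T_{j−1}⁴ + T_{j+1}⁴, giving T_k⁴ = (N+1−k)T_e⁴.
With k = 2: T_2 = (3+1−2)^¼·500.9 K = 595.7 K.

596 K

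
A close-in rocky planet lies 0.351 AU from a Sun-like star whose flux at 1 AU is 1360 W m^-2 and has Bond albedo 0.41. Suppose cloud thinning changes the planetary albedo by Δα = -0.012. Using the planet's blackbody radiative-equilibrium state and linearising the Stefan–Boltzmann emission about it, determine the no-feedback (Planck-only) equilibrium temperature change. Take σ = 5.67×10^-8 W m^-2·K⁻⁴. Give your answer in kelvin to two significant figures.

2.1 K

By the inverse-square law, S = 1360/0.351² = 11040 W m^-2.
Reference equilibrium: T_e = [S(1−α)/(4σ)]^(1/4) = 411.7 K.
The change in absorbed flux is Δ[S(1−α)/4] = −SΔα/4 = 33.12 W m^-2.
Linearising σT⁴ gives d(σT⁴)/dT = 4σT_e³ = 15.82 W m^-2 per K.
ΔT₀ = ΔF/λ_P = 33.12/15.82 = 2.09 K.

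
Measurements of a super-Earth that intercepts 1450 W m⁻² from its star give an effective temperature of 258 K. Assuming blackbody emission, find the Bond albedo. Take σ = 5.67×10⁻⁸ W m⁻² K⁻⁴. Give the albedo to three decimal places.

Energy balance: S(1−α)/4 = σT⁴, so 1−α = 4σT⁴/S.
σT⁴ = 251.2 W m⁻², so 4σT⁴ = 1005 W m⁻².
1−α = 1005/1450 = 0.6930, so α = 0.3070.

0.307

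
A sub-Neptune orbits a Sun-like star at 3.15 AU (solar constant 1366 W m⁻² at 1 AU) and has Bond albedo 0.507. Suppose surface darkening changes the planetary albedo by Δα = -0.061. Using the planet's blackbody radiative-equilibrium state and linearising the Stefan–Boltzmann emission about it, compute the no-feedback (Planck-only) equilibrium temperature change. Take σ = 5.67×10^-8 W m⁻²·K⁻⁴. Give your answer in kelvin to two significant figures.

Flux at the orbit: S = 1366/(3.15)² = 137.7 W m⁻².
Unperturbed T_e = [137.7·(1−0.507)/(4σ)]^¼ = 131.5 K.
The change in absorbed flux is Δ[S(1−α)/4] = −SΔα/4 = 2.099 W m⁻².
The Planck feedback parameter is 4σT_e³ = 0.5160 W m⁻²/K.
Hence the no-feedback warming is ΔF/(4σT_e³) = 4.07 K.

4.1 K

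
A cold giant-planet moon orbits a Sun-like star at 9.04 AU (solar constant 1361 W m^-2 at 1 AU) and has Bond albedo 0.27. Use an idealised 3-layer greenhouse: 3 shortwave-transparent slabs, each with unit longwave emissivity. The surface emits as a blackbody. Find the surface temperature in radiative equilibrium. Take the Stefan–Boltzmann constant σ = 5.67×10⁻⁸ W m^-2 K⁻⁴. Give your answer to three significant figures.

Flux at the orbit: S = 1361/(9.04)² = 16.65 W m^-2.
Top-of-atmosphere balance: σT_e⁴ = S(1−α)/4 = 3.039 W m^-2 → T_e = 85.57 K.
For an N-layer opaque stack, T_s⁴ = (N+1)T_e⁴, hence T_s = (4)^(1/4)×85.57 K = 121.0 K.

121 K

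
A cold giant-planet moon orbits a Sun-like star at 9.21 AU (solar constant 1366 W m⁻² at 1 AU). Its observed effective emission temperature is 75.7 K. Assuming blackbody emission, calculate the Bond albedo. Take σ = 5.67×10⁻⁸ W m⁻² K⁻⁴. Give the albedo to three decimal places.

0.538

Irradiance scales as 1/d², so S = 1366 W m⁻² × (1/9.21)² = 16.10 W m⁻².
From σT⁴ = S(1−α)/4 we invert for α: 1−α = 4σT⁴/S.
σT⁴ = 1.862 W m⁻², so 4σT⁴ = 7.448 W m⁻².
Hence α = 1 − 7.448/16.10 = 0.5375.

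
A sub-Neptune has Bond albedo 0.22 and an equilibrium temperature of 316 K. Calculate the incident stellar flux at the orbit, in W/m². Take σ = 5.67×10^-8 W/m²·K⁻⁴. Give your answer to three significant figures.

Invert the energy balance for S: S = 4σT⁴/(1−α).
σT⁴ = 5.67×10⁻⁸·(316)⁴ = 565.4 W/m².
So S = 4×565.4/(1−0.22) = 2899 W/m².

2900 W/m²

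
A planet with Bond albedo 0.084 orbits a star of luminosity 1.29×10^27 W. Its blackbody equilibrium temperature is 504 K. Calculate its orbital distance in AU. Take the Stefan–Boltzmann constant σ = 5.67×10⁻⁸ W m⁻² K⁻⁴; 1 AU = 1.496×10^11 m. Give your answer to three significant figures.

0.536 AU

Required flux: S = 4σT⁴/(1−α) = 15980 W m⁻².
Then d = [L/(4πS)]^(1/2) = 8.016×10^10 m, i.e. 0.5358 AU.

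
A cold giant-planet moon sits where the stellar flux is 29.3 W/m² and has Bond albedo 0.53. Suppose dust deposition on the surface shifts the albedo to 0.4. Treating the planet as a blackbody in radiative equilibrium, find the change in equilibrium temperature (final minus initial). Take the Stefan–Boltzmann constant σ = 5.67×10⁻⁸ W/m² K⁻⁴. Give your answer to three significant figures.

5.56 K

Before: T₁ = [29.30·0.47/(4σ)]^(1/4) = 88.27 K.
With α = 0.4, T₂ = 93.83 K.
Change: 93.83 − 88.27 = 5.557 K.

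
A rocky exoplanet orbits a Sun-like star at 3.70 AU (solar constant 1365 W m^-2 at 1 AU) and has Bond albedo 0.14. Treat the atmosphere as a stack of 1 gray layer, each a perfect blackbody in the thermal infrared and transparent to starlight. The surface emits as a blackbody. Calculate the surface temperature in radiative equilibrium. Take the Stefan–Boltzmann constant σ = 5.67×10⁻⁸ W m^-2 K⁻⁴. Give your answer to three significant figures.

Flux at the orbit: S = 1365/(3.70)² = 99.71 W m^-2.
OLR = S(1−α)/4 = 21.44 W m^-2; the top layer radiates at T_e = 139.4 K.
Layer-by-layer balance gives σT_s⁴ = (N+1)σT_e⁴, so T_s = 2^¼·139.4 = 165.8 K.

166 kelvin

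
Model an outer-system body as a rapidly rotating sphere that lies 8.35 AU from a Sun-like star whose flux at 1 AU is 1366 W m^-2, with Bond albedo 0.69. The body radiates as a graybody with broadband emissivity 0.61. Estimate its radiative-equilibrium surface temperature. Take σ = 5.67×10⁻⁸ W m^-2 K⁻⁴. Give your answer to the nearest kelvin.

Flux at the orbit: S = 1366/(8.35)² = 19.59 W m^-2.
Absorbed flux (global mean): S(1−α)/4 = 19.59·0.31/4 = 1.518 W m^-2.
Equating to εσT⁴ with ε = 0.61: T = (1.518/0.61σ)^(1/4) = 81.40 K.

81 kelvin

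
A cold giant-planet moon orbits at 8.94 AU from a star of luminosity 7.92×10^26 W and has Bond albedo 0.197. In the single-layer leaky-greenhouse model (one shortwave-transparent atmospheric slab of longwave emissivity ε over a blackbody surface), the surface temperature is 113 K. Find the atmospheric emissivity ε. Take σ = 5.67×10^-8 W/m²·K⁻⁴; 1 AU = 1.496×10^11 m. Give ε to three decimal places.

d = 8.94 × 1.496×10^11 m = 1.337×10^12 m.
Spreading L over a sphere of radius d: S = 7.92×10^26/(4π·1.34×10^12²) = 35.24 W/m².
First, T_e = [35.24·(1−0.197)/(4σ)]^(1/4) = 105.7 K.
Since (2−ε)/2 = (T_e/T_s)⁴ = 0.7651, ε = 0.4697.

0.470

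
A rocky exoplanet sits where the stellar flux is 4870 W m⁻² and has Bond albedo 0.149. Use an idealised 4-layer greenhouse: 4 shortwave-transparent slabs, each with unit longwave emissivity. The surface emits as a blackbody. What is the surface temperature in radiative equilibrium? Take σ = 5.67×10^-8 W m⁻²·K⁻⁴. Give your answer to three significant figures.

550 kelvin

OLR = S(1−α)/4 = 1036 W m⁻²; the top layer radiates at T_e = 367.7 K.
With N = 4 opaque layers, T_s = (N+1)^(1/4)·T_e = 5^(1/4)·367.7 = 549.8 K.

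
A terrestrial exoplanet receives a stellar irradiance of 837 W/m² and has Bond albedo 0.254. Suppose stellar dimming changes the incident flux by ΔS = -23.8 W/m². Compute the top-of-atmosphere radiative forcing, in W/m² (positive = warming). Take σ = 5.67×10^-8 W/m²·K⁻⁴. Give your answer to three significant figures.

Only a fraction (1−α) is absorbed and it's spread over 4πR², so ΔF = (1−α)ΔS/4 = -4.439 W/m².

-4.44 W/m²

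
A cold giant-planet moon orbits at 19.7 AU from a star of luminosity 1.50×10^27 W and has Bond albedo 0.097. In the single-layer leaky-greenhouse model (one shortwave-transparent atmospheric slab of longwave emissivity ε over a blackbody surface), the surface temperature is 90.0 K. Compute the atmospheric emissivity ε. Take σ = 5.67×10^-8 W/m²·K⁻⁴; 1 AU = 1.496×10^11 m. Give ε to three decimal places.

0.332

d = 19.7 × 1.496×10^11 m = 2.947×10^12 m.
S = L/(4πd²) = 13.74 W/m².
Effective temperature: T_e = [S(1−α)/(4σ)]^(1/4) = 86.01 K.
Since (2−ε)/2 = (T_e/T_s)⁴ = 0.8340, ε = 0.3320.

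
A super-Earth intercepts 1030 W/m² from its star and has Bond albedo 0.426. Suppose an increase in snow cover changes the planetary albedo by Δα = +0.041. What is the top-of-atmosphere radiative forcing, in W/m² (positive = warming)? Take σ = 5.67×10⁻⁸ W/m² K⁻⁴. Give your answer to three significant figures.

TOA radiative forcing: ΔF = −S·Δα/4 = −1030·(+0.041)/4 = -10.56 W/m².

-10.6 W/m²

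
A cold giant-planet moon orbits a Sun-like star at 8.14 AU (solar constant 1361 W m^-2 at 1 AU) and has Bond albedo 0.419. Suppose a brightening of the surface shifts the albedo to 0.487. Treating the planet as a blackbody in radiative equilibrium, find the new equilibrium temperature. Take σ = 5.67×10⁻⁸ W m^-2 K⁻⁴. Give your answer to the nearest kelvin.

By the inverse-square law, S = 1361/8.14² = 20.54 W m^-2.
T₂ = [S(1−α₂)/(4σ)]^(1/4) = [20.54·0.513/(4σ)]^(1/4) = 82.56 K.

83 K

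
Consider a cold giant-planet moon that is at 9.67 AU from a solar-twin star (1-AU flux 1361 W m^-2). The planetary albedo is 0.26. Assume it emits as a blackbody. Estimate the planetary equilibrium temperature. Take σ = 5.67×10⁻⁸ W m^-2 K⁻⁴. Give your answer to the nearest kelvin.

Irradiance scales as 1/d², so S = 1361 W m^-2 × (1/9.67)² = 14.55 W m^-2.
The planet absorbs (1−α)S over its disc πR² and re-emits over 4πR², so the mean absorbed flux is (1−0.26)·14.55/4 = 2.693 W m^-2.
Balancing against σT⁴: T = (2.693/5.67×10⁻⁸)^(1/4) = 83.01 K.

83 K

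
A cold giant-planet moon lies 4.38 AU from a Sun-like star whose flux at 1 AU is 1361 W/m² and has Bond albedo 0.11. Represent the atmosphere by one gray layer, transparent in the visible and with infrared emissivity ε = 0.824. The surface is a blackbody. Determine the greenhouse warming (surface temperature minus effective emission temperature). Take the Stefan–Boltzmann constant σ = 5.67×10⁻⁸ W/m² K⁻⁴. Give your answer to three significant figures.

By the inverse-square law, S = 1361/4.38² = 70.94 W/m².
Effective emission temperature (TOA balance): σT_e⁴ = S(1−α)/4 = 15.78 W/m² → T_e = 129.2 K.
For a single slab of emissivity ε, T_s⁴ = 2T_e⁴/(2−ε); thus T_s = 129.2·(1.701)^(1/4) = 147.5 K.
T_s − T_e = 147.5 − 129.2 = 18.34 K.

18.3 K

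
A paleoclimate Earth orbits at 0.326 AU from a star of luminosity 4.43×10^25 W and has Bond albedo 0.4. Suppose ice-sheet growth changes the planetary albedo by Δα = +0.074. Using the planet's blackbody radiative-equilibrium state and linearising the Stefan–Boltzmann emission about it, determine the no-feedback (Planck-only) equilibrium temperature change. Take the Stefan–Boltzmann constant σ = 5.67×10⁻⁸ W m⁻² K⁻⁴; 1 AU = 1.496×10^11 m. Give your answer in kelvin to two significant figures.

-7.7 K

Orbital distance: d = 0.326 AU = 4.877×10^10 m.
Flux at the orbit: S = L/(4πd²) = 4.43×10^25/(4π·(4.88×10^10)²) = 1482 W m⁻².
The baseline emission temperature is T_e = 250.2 K.
TOA radiative forcing: ΔF = −S·Δα/4 = −1482·(+0.074)/4 = -27.42 W m⁻².
Linearising σT⁴ gives d(σT⁴)/dT = 4σT_e³ = 3.554 W m⁻² per K.
Hence the no-feedback warming is ΔF/(4σT_e³) = -7.72 K.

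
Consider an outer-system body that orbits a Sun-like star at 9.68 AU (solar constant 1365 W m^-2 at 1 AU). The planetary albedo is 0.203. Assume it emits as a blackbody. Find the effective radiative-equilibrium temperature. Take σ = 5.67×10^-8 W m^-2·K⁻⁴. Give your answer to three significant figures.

Flux at the orbit: S = 1365/(9.68)² = 14.57 W m^-2.
The planet absorbs (1−α)S over its disc πR² and re-emits over 4πR², so the mean absorbed flux is (1−0.203)·14.57/4 = 2.903 W m^-2.
Balancing against σT⁴: T = (2.903/5.67×10⁻⁸)^(1/4) = 84.59 K.

84.6 K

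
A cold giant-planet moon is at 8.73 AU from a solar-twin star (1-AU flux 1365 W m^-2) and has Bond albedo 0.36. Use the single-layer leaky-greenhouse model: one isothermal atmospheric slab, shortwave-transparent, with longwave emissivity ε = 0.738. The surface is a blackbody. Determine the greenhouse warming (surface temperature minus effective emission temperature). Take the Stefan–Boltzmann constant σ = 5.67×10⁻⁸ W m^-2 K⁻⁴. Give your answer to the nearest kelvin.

10 K

Flux at the orbit: S = 1365/(8.73)² = 17.91 W m^-2.
The planet radiates to space at T_e = [S(1−α)/(4σ)]^(1/4) = 84.32 K.
For a single slab of emissivity ε, T_s⁴ = 2T_e⁴/(2−ε); thus T_s = 84.32·(1.585)^(1/4) = 94.60 K.
The atmosphere warms the surface by 10.29 K.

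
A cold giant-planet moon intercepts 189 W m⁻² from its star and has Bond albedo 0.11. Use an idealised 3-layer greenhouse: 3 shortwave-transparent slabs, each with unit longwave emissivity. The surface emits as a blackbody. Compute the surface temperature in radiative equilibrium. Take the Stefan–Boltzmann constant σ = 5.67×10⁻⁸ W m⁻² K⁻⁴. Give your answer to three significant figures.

OLR = S(1−α)/4 = 42.05 W m⁻²; the top layer radiates at T_e = 165.0 K.
Layer-by-layer balance gives σT_s⁴ = (N+1)σT_e⁴, so T_s = 4^¼·165.0 = 233.4 K.

233 K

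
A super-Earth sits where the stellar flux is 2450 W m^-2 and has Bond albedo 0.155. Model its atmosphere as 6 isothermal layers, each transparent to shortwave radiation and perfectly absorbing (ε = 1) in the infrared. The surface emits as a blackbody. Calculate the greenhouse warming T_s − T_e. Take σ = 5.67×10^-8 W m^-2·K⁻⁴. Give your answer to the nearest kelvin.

194 K

The effective emission temperature is T_e = [S(1−α)/(4σ)]^¼ = 309.1 K.
T_s = (N+1)^(1/4)·T_e = 502.8 K.
Warming: T_s − T_e = 193.7 K.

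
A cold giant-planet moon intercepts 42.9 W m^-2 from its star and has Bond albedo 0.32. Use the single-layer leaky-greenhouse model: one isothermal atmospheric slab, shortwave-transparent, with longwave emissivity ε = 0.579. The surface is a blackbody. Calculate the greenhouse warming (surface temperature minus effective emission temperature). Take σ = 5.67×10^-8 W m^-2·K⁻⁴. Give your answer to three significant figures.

Effective emission temperature (TOA balance): σT_e⁴ = S(1−α)/4 = 7.293 W m^-2 → T_e = 106.5 K.
For a single slab of emissivity ε, T_s⁴ = 2T_e⁴/(2−ε); thus T_s = 106.5·(1.407)^(1/4) = 116.0 K.
Greenhouse warming: T_s − T_e = 9.500 K.

9.50 kelvin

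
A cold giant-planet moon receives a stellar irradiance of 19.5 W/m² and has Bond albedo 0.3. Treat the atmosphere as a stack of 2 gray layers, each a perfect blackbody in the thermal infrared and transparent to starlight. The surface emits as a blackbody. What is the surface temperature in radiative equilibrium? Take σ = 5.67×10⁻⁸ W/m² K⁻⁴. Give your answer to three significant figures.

116 kelvin

Top-of-atmosphere balance: σT_e⁴ = S(1−α)/4 = 3.412 W/m² → T_e = 88.08 K.
Layer-by-layer balance gives σT_s⁴ = (N+1)σT_e⁴, so T_s = 3^¼·88.08 = 115.9 K.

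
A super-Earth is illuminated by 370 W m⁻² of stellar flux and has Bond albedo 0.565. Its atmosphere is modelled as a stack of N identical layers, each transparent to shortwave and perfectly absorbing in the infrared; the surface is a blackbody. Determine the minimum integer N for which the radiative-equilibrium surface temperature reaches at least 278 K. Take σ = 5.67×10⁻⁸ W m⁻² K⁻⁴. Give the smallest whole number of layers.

8

Top-of-atmosphere balance: σT_e⁴ = S(1−α)/4 = 40.24 W m⁻² → T_e = 163.2 K.
Since T_s⁴ = (N+1)T_e⁴, we need N ≥ (T_s/T_e)⁴ − 1 = 7.416.
The minimum whole number is N = 8.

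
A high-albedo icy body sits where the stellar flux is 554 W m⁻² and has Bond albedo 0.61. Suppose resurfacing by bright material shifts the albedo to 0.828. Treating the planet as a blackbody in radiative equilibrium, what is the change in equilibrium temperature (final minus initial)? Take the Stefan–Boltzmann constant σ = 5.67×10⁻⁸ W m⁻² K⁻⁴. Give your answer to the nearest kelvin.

Initial: T₁ = [S(1−0.61)/(4σ)]^(1/4) = 175.7 K.
After:  T₂ = [554.0·0.172/(4σ)]^(1/4) = 143.2 K.
ΔT = T₂ − T₁ = -32.52 K.

-33 K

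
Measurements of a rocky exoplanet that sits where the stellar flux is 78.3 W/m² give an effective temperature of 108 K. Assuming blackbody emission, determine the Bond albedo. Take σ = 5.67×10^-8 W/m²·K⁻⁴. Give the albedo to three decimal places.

From σT⁴ = S(1−α)/4 we invert for α: 1−α = 4σT⁴/S.
4σT⁴ = 4·5.67×10⁻⁸·(108)⁴ = 30.86 W/m².
1−α = 30.86/78.30 = 0.3941, so α = 0.6059.

0.606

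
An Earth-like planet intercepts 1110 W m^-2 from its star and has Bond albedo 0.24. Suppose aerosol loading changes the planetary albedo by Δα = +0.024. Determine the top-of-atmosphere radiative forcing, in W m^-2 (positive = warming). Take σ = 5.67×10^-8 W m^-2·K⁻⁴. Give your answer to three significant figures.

-6.66 W m^-2

The change in absorbed flux is Δ[S(1−α)/4] = −SΔα/4 = -6.660 W m^-2.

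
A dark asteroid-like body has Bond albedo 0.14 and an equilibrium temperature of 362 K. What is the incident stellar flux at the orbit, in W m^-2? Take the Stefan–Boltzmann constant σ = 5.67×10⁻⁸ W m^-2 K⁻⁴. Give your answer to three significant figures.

From S(1−α)/4 = σT⁴: S = 4σT⁴/(1−α).
σT⁴ = 5.67×10⁻⁸·(362)⁴ = 973.7 W m^-2.
S = 4·973.7/0.86 = 4529 W m^-2.

4530 W m^-2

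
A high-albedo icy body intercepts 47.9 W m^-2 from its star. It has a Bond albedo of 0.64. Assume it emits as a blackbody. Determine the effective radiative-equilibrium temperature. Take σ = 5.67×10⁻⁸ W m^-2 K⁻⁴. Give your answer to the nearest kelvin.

The planet absorbs (1−α)S over its disc πR² and re-emits over 4πR², so the mean absorbed flux is (1−0.64)·47.90/4 = 4.311 W m^-2.
Set σT⁴ = 4.311 → T = (4.311/σ)^(1/4) = 93.38 K.

93 K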